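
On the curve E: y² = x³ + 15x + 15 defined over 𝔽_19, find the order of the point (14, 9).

4

2P: tangent at (14, 9): λ = (3·14² + 15)/(2·9) ≡ 14/18. 18⁻¹ ≡ 18 (mod 19), so λ ≡ 14·18 ≡ 5.
  x = λ² - 14 - 14 = 25 - 28 ≡ 16; y = λ·(14 - 16) - 9 ≡ 0. → (16, 0)
3P: (16, 0) + (14, 9). λ = (9 - 0)/(14 - 16) ≡ 9/17 mod 19. 17⁻¹ ≡ 9 (mod 19), so λ ≡ 5.
  x = λ² - 16 - 14 = 25 - 30 ≡ 14; y = λ·(16 - 14) - 0 ≡ 10. → (14, 10)
4P: (14, 10) + (14, 9): same x and y₁ ≡ -y₂, so the sum is ∞.
4P = ∞, so the order is 4.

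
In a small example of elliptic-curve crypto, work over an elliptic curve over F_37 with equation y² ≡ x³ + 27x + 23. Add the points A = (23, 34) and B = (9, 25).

(9, 12)

(23, 34) + (9, 25). λ = (25 - 34)/(9 - 23) ≡ 28/23 mod 37. 23⁻¹ ≡ 29 (mod 37) since 23·29 = 667 ≡ 1, so λ ≡ 35.
  x = λ² - 23 - 9 = 1225 - 32 ≡ 9; y = λ·(23 - 9) - 34 ≡ 12. → (9, 12)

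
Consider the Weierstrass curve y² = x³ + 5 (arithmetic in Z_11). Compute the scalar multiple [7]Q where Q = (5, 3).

Double-and-add on 7 = (111)₂. Start with Q = (5, 3) for the leading 1-bit.
double: tangent at (5, 3): λ = (3·5² + 0)/(2·3) ≡ 9/6. 6⁻¹ ≡ 2 (mod 11), so λ ≡ 9·2 ≡ 7.
  x = λ² - 5 - 5 = 49 - 10 ≡ 6; y = λ·(5 - 6) - 3 ≡ 1. → (6, 1)
add Q: (6, 1) + (5, 3). λ = (3 - 1)/(5 - 6) ≡ 2/10 mod 11. 10⁻¹ ≡ 10 (mod 11) since 10·10 = 100 ≡ 1, so λ ≡ 9.
  x = λ² - 6 - 5 = 81 - 11 ≡ 4; y = λ·(6 - 4) - 1 ≡ 6. → (4, 6)
double: tangent at (4, 6): λ = (3·4² + 0)/(2·6) ≡ 4/1. 1⁻¹ ≡ 1 (mod 11), so λ ≡ 4·1 ≡ 4.
  x = λ² - 4 - 4 = 16 - 8 ≡ 8; y = λ·(4 - 8) - 6 ≡ 0. → (8, 0)
add Q: (8, 0) + (5, 3). λ = (3 - 0)/(5 - 8) ≡ 3/8 mod 11. 8⁻¹ ≡ 7 (mod 11), so λ ≡ 10.
  x = λ² - 8 - 5 = 100 - 13 ≡ 10; y = λ·(8 - 10) - 0 ≡ 2. → (10, 2)

(10, 2)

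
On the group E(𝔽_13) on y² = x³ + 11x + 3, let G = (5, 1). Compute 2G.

(6, 8)

tangent at (5, 1): λ = (3·5² + 11)/(2·1) ≡ 8/2. 2⁻¹ ≡ 7 (mod 13) since 2·7 = 14 ≡ 1, so λ ≡ 8·7 ≡ 4.
  x = λ² - 5 - 5 = 16 - 10 ≡ 6; y = λ·(5 - 6) - 1 ≡ 8. → (6, 8)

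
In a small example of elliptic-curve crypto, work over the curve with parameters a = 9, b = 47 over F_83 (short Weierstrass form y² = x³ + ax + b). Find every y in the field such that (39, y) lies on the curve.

x³ + 9x + 47 = 59717 ≡ 40 (mod 83).
Square roots of 40 mod 83: 17 and 66 (since 17² = 289 ≡ 40).

17, 66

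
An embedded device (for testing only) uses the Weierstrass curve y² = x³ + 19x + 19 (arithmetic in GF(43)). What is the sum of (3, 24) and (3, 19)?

The two points share x = 3 and their y-coordinates satisfy 24 + 19 ≡ 0 (mod 43), so they are inverses. Their sum is O.

O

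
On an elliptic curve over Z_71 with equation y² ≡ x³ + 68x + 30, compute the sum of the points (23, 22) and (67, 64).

(29, 11)

(23, 22) + (67, 64). λ = (64 - 22)/(67 - 23) ≡ 42/44 mod 71. 44⁻¹ ≡ 21 (mod 71) since 44·21 = 924 ≡ 1, so λ ≡ 30.
  x = λ² - 23 - 67 = 900 - 90 ≡ 29; y = λ·(23 - 29) - 22 ≡ 11. → (29, 11)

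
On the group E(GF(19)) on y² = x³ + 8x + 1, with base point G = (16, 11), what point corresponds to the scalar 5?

(0, 18)

Repeated addition: build up to 5G.
2G: tangent at (16, 11): λ = (3·16² + 8)/(2·11) ≡ 16/3. 3⁻¹ ≡ 13 (mod 19), so λ ≡ 16·13 ≡ 18.
  x = λ² - 16 - 16 = 324 - 32 ≡ 7; y = λ·(16 - 7) - 11 ≡ 18. → (7, 18)
3G: (7, 18) + (16, 11). λ = (11 - 18)/(16 - 7) ≡ 12/9 mod 19. 9⁻¹ ≡ 17 (mod 19), so λ ≡ 14.
  x = λ² - 7 - 16 = 196 - 23 ≡ 2; y = λ·(7 - 2) - 18 ≡ 14. → (2, 14)
4G: (2, 14) + (16, 11). λ = (11 - 14)/(16 - 2) ≡ 16/14 mod 19. 14⁻¹ ≡ 15 (mod 19), so λ ≡ 12.
  x = λ² - 2 - 16 = 144 - 18 ≡ 12; y = λ·(2 - 12) - 14 ≡ 18. → (12, 18)
5G: (12, 18) + (16, 11). λ = (11 - 18)/(16 - 12) ≡ 12/4 mod 19. 4⁻¹ ≡ 5 (mod 19), so λ ≡ 3.
  x = λ² - 12 - 16 = 9 - 28 ≡ 0; y = λ·(12 - 0) - 18 ≡ 18. → (0, 18)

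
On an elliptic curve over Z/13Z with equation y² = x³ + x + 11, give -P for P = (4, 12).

-(4, 12) = (4, -12 mod 13) = (4, 1).

(4, 1)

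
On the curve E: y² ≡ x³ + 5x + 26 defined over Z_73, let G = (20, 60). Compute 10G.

Repeated addition: build up to 10G.
2G: tangent at (20, 60): λ = (3·20² + 5)/(2·60) ≡ 37/47. 47⁻¹ ≡ 14 (mod 73), so λ ≡ 37·14 ≡ 7.
  x = λ² - 20 - 20 = 49 - 40 ≡ 9; y = λ·(20 - 9) - 60 ≡ 17. → (9, 17)
3G: (9, 17) + (20, 60). λ = (60 - 17)/(20 - 9) ≡ 43/11 mod 73. 11⁻¹ ≡ 20 (mod 73) since 11·20 = 220 ≡ 1, so λ ≡ 57.
  x = λ² - 9 - 20 = 3249 - 29 ≡ 8; y = λ·(9 - 8) - 17 ≡ 40. → (8, 40)
4G: (8, 40) + (20, 60). λ = (60 - 40)/(20 - 8) ≡ 20/12 mod 73. 12⁻¹ ≡ 67 (mod 73), so λ ≡ 26.
  x = λ² - 8 - 20 = 676 - 28 ≡ 64; y = λ·(8 - 64) - 40 ≡ 37. → (64, 37)
5G: (64, 37) + (20, 60). λ = (60 - 37)/(20 - 64) ≡ 23/29 mod 73. 29⁻¹ ≡ 68 (mod 73), so λ ≡ 31.
  x = λ² - 64 - 20 = 961 - 84 ≡ 1; y = λ·(64 - 1) - 37 ≡ 18. → (1, 18)
6G: (1, 18) + (20, 60). λ = (60 - 18)/(20 - 1) ≡ 42/19 mod 73. 19⁻¹ ≡ 50 (mod 73) since 19·50 = 950 ≡ 1, so λ ≡ 56.
  x = λ² - 1 - 20 = 3136 - 21 ≡ 49; y = λ·(1 - 49) - 18 ≡ 68. → (49, 68)
7G: (49, 68) + (20, 60). λ = (60 - 68)/(20 - 49) ≡ 65/44 mod 73. 44⁻¹ ≡ 5 (mod 73), so λ ≡ 33.
  x = λ² - 49 - 20 = 1089 - 69 ≡ 71; y = λ·(49 - 71) - 68 ≡ 9. → (71, 9)
8G: (71, 9) + (20, 60). λ = (60 - 9)/(20 - 71) ≡ 51/22 mod 73. 22⁻¹ ≡ 10 (mod 73) since 22·10 = 220 ≡ 1, so λ ≡ 72.
  x = λ² - 71 - 20 = 5184 - 91 ≡ 56; y = λ·(71 - 56) - 9 ≡ 49. → (56, 49)
9G: (56, 49) + (20, 60). λ = (60 - 49)/(20 - 56) ≡ 11/37 mod 73. 37⁻¹ ≡ 2 (mod 73), so λ ≡ 22.
  x = λ² - 56 - 20 = 484 - 76 ≡ 43; y = λ·(56 - 43) - 49 ≡ 18. → (43, 18)
10G: (43, 18) + (20, 60). λ = (60 - 18)/(20 - 43) ≡ 42/50 mod 73. 50⁻¹ ≡ 19 (mod 73), so λ ≡ 68.
  x = λ² - 43 - 20 = 4624 - 63 ≡ 35; y = λ·(43 - 35) - 18 ≡ 15. → (35, 15)

(35, 15)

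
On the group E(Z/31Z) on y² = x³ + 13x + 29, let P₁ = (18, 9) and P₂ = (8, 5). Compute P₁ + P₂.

(25, 13)

(18, 9) + (8, 5). λ = (5 - 9)/(8 - 18) ≡ 27/21 mod 31. 21⁻¹ ≡ 3 (mod 31), so λ ≡ 19.
  x = λ² - 18 - 8 = 361 - 26 ≡ 25; y = λ·(18 - 25) - 9 ≡ 13. → (25, 13)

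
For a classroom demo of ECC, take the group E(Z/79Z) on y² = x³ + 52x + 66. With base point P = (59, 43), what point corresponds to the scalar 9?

(75, 49)

Double-and-add on 9 = (1001)₂. Start with P = (59, 43) for the leading 1-bit.
double: tangent at (59, 43): λ = (3·59² + 52)/(2·43) ≡ 67/7. 7⁻¹ ≡ 34 (mod 79), so λ ≡ 67·34 ≡ 66.
  x = λ² - 59 - 59 = 4356 - 118 ≡ 51; y = λ·(59 - 51) - 43 ≡ 11. → (51, 11)
double: tangent at (51, 11): λ = (3·51² + 52)/(2·11) ≡ 34/22. 22⁻¹ ≡ 18 (mod 79) since 22·18 = 396 ≡ 1, so λ ≡ 34·18 ≡ 59.
  x = λ² - 51 - 51 = 3481 - 102 ≡ 61; y = λ·(51 - 61) - 11 ≡ 31. → (61, 31)
double: tangent at (61, 31): λ = (3·61² + 52)/(2·31) ≡ 76/62. 62⁻¹ ≡ 65 (mod 79), so λ ≡ 76·65 ≡ 42.
  x = λ² - 61 - 61 = 1764 - 122 ≡ 62; y = λ·(61 - 62) - 31 ≡ 6. → (62, 6)
add P: (62, 6) + (59, 43). λ = (43 - 6)/(59 - 62) ≡ 37/76 mod 79. 76⁻¹ ≡ 26 (mod 79) since 76·26 = 1976 ≡ 1, so λ ≡ 14.
  x = λ² - 62 - 59 = 196 - 121 ≡ 75; y = λ·(62 - 75) - 6 ≡ 49. → (75, 49)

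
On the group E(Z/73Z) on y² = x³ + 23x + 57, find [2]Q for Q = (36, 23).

(62, 58)

tangent at (36, 23): λ = (3·36² + 23)/(2·23) ≡ 42/46. 46⁻¹ ≡ 27 (mod 73) since 46·27 = 1242 ≡ 1, so λ ≡ 42·27 ≡ 39.
  x = λ² - 36 - 36 = 1521 - 72 ≡ 62; y = λ·(36 - 62) - 23 ≡ 58. → (62, 58)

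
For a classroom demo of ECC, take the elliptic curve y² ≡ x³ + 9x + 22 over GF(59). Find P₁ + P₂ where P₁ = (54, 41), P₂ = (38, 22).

(47, 30)

(54, 41) + (38, 22). λ = (22 - 41)/(38 - 54) ≡ 40/43 mod 59. 43⁻¹ ≡ 11 (mod 59), so λ ≡ 27.
  x = λ² - 54 - 38 = 729 - 92 ≡ 47; y = λ·(54 - 47) - 41 ≡ 30. → (47, 30)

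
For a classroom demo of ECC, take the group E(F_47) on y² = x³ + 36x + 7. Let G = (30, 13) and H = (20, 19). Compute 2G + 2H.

First 2G:
Repeated addition: build up to 2G.
2G: tangent at (30, 13): λ = (3·30² + 36)/(2·13) ≡ 10/26. 26⁻¹ ≡ 38 (mod 47), so λ ≡ 10·38 ≡ 4.
  x = λ² - 30 - 30 = 16 - 60 ≡ 3; y = λ·(30 - 3) - 13 ≡ 1. → (3, 1)
2G = (3, 1).
Next 2H:
Repeated addition: build up to 2H.
2H: tangent at (20, 19): λ = (3·20² + 36)/(2·19) ≡ 14/38. 38⁻¹ ≡ 26 (mod 47), so λ ≡ 14·26 ≡ 35.
  x = λ² - 20 - 20 = 1225 - 40 ≡ 10; y = λ·(20 - 10) - 19 ≡ 2. → (10, 2)
2H = (10, 2).
Finally 2G + 2H:
(3, 1) + (10, 2). λ = (2 - 1)/(10 - 3) ≡ 1/7 mod 47. 7⁻¹ ≡ 27 (mod 47) since 7·27 = 189 ≡ 1, so λ ≡ 27.
  x = λ² - 3 - 10 = 729 - 13 ≡ 11; y = λ·(3 - 11) - 1 ≡ 18. → (11, 18)

(11, 18)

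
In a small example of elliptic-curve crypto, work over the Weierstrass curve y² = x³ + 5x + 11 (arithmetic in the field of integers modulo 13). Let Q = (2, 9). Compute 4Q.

Double-and-add on 4 = (100)₂. Start with Q = (2, 9) for the leading 1-bit.
double: tangent at (2, 9): λ = (3·2² + 5)/(2·9) ≡ 4/5. 5⁻¹ ≡ 8 (mod 13), so λ ≡ 4·8 ≡ 6.
  x = λ² - 2 - 2 = 36 - 4 ≡ 6; y = λ·(2 - 6) - 9 ≡ 6. → (6, 6)
double: tangent at (6, 6): λ = (3·6² + 5)/(2·6) ≡ 9/12. 12⁻¹ ≡ 12 (mod 13), so λ ≡ 9·12 ≡ 4.
  x = λ² - 6 - 6 = 16 - 12 ≡ 4; y = λ·(6 - 4) - 6 ≡ 2. → (4, 2)

(4, 2)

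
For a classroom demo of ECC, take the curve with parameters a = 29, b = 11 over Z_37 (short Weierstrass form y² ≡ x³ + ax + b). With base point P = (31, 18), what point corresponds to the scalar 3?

Repeated addition: build up to 3P.
2P: tangent at (31, 18): λ = (3·31² + 29)/(2·18) ≡ 26/36. 36⁻¹ ≡ 36 (mod 37), so λ ≡ 26·36 ≡ 11.
  x = λ² - 31 - 31 = 121 - 62 ≡ 22; y = λ·(31 - 22) - 18 ≡ 7. → (22, 7)
3P: (22, 7) + (31, 18). λ = (18 - 7)/(31 - 22) ≡ 11/9 mod 37. 9⁻¹ ≡ 33 (mod 37), so λ ≡ 30.
  x = λ² - 22 - 31 = 900 - 53 ≡ 33; y = λ·(22 - 33) - 7 ≡ 33. → (33, 33)

(33, 33)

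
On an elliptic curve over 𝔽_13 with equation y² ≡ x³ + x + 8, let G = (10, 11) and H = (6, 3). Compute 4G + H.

O

First 4G:
Repeated addition: build up to 4G.
2G: tangent at (10, 11): λ = (3·10² + 1)/(2·11) ≡ 2/9. 9⁻¹ ≡ 3 (mod 13) since 9·3 = 27 ≡ 1, so λ ≡ 2·3 ≡ 6.
  x = λ² - 10 - 10 = 36 - 20 ≡ 3; y = λ·(10 - 3) - 11 ≡ 5. → (3, 5)
3G: (3, 5) + (10, 11). λ = (11 - 5)/(10 - 3) ≡ 6/7 mod 13. 7⁻¹ ≡ 2 (mod 13) since 7·2 = 14 ≡ 1, so λ ≡ 12.
  x = λ² - 3 - 10 = 144 - 13 ≡ 1; y = λ·(3 - 1) - 5 ≡ 6. → (1, 6)
4G: (1, 6) + (10, 11). λ = (11 - 6)/(10 - 1) ≡ 5/9 mod 13. 9⁻¹ ≡ 3 (mod 13), so λ ≡ 2.
  x = λ² - 1 - 10 = 4 - 11 ≡ 6; y = λ·(1 - 6) - 6 ≡ 10. → (6, 10)
4G = (6, 10).
Finally 4G + H:
(6, 10) + (6, 3): same x and y₁ ≡ -y₂, so the sum is ∞.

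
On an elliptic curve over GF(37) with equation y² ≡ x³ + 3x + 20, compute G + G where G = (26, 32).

(34, 24)

tangent at (26, 32): λ = (3·26² + 3)/(2·32) ≡ 33/27. 27⁻¹ ≡ 11 (mod 37), so λ ≡ 33·11 ≡ 30.
  x = λ² - 26 - 26 = 900 - 52 ≡ 34; y = λ·(26 - 34) - 32 ≡ 24. → (34, 24)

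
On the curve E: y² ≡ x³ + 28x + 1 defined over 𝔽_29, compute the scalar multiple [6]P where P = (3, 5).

Repeated addition: build up to 6P.
2P: tangent at (3, 5): λ = (3·3² + 28)/(2·5) ≡ 26/10. 10⁻¹ ≡ 3 (mod 29), so λ ≡ 26·3 ≡ 20.
  x = λ² - 3 - 3 = 400 - 6 ≡ 17; y = λ·(3 - 17) - 5 ≡ 5. → (17, 5)
3P: (17, 5) + (3, 5). λ = (5 - 5)/(3 - 17) ≡ 0/15 mod 29. 15⁻¹ ≡ 2 (mod 29) since 15·2 = 30 ≡ 1, so λ ≡ 0.
  x = λ² - 17 - 3 = 0 - 20 ≡ 9; y = λ·(17 - 9) - 5 ≡ 24. → (9, 24)
4P: (9, 24) + (3, 5). λ = (5 - 24)/(3 - 9) ≡ 10/23 mod 29. 23⁻¹ ≡ 24 (mod 29) since 23·24 = 552 ≡ 1, so λ ≡ 8.
  x = λ² - 9 - 3 = 64 - 12 ≡ 23; y = λ·(9 - 23) - 24 ≡ 9. → (23, 9)
5P: (23, 9) + (3, 5). λ = (5 - 9)/(3 - 23) ≡ 25/9 mod 29. 9⁻¹ ≡ 13 (mod 29), so λ ≡ 6.
  x = λ² - 23 - 3 = 36 - 26 ≡ 10; y = λ·(23 - 10) - 9 ≡ 11. → (10, 11)
6P: (10, 11) + (3, 5). λ = (5 - 11)/(3 - 10) ≡ 23/22 mod 29. 22⁻¹ ≡ 4 (mod 29) since 22·4 = 88 ≡ 1, so λ ≡ 5.
  x = λ² - 10 - 3 = 25 - 13 ≡ 12; y = λ·(10 - 12) - 11 ≡ 8. → (12, 8)

(12, 8)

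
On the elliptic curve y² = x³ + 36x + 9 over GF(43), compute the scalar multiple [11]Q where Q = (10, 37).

(22, 21)

Repeated addition: build up to 11Q.
2Q: tangent at (10, 37): λ = (3·10² + 36)/(2·37) ≡ 35/31. 31⁻¹ ≡ 25 (mod 43), so λ ≡ 35·25 ≡ 15.
  x = λ² - 10 - 10 = 225 - 20 ≡ 33; y = λ·(10 - 33) - 37 ≡ 5. → (33, 5)
3Q: (33, 5) + (10, 37). λ = (37 - 5)/(10 - 33) ≡ 32/20 mod 43. 20⁻¹ ≡ 28 (mod 43) since 20·28 = 560 ≡ 1, so λ ≡ 36.
  x = λ² - 33 - 10 = 1296 - 43 ≡ 6; y = λ·(33 - 6) - 5 ≡ 21. → (6, 21)
4Q: (6, 21) + (10, 37). λ = (37 - 21)/(10 - 6) ≡ 16/4 mod 43. 4⁻¹ ≡ 11 (mod 43), so λ ≡ 4.
  x = λ² - 6 - 10 = 16 - 16 ≡ 0; y = λ·(6 - 0) - 21 ≡ 3. → (0, 3)
5Q: (0, 3) + (10, 37). λ = (37 - 3)/(10 - 0) ≡ 34/10 mod 43. 10⁻¹ ≡ 13 (mod 43) since 10·13 = 130 ≡ 1, so λ ≡ 12.
  x = λ² - 0 - 10 = 144 - 10 ≡ 5; y = λ·(0 - 5) - 3 ≡ 23. → (5, 23)
6Q: (5, 23) + (10, 37). λ = (37 - 23)/(10 - 5) ≡ 14/5 mod 43. 5⁻¹ ≡ 26 (mod 43), so λ ≡ 20.
  x = λ² - 5 - 10 = 400 - 15 ≡ 41; y = λ·(5 - 41) - 23 ≡ 31. → (41, 31)
7Q: (41, 31) + (10, 37). λ = (37 - 31)/(10 - 41) ≡ 6/12 mod 43. 12⁻¹ ≡ 18 (mod 43), so λ ≡ 22.
  x = λ² - 41 - 10 = 484 - 51 ≡ 3; y = λ·(41 - 3) - 31 ≡ 31. → (3, 31)
8Q: (3, 31) + (10, 37). λ = (37 - 31)/(10 - 3) ≡ 6/7 mod 43. 7⁻¹ ≡ 37 (mod 43), so λ ≡ 7.
  x = λ² - 3 - 10 = 49 - 13 ≡ 36; y = λ·(3 - 36) - 31 ≡ 39. → (36, 39)
9Q: (36, 39) + (10, 37). λ = (37 - 39)/(10 - 36) ≡ 41/17 mod 43. 17⁻¹ ≡ 38 (mod 43) since 17·38 = 646 ≡ 1, so λ ≡ 10.
  x = λ² - 36 - 10 = 100 - 46 ≡ 11; y = λ·(36 - 11) - 39 ≡ 39. → (11, 39)
10Q: (11, 39) + (10, 37). λ = (37 - 39)/(10 - 11) ≡ 41/42 mod 43. 42⁻¹ ≡ 42 (mod 43), so λ ≡ 2.
  x = λ² - 11 - 10 = 4 - 21 ≡ 26; y = λ·(11 - 26) - 39 ≡ 17. → (26, 17)
11Q: (26, 17) + (10, 37). λ = (37 - 17)/(10 - 26) ≡ 20/27 mod 43. 27⁻¹ ≡ 8 (mod 43), so λ ≡ 31.
  x = λ² - 26 - 10 = 961 - 36 ≡ 22; y = λ·(26 - 22) - 17 ≡ 21. → (22, 21)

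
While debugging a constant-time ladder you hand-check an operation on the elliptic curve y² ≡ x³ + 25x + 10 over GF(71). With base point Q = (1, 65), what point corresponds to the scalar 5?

(51, 39)

Repeated addition: build up to 5Q.
2Q: tangent at (1, 65): λ = (3·1² + 25)/(2·65) ≡ 28/59. 59⁻¹ ≡ 65 (mod 71) since 59·65 = 3835 ≡ 1, so λ ≡ 28·65 ≡ 45.
  x = λ² - 1 - 1 = 2025 - 2 ≡ 35; y = λ·(1 - 35) - 65 ≡ 38. → (35, 38)
3Q: (35, 38) + (1, 65). λ = (65 - 38)/(1 - 35) ≡ 27/37 mod 71. 37⁻¹ ≡ 48 (mod 71), so λ ≡ 18.
  x = λ² - 35 - 1 = 324 - 36 ≡ 4; y = λ·(35 - 4) - 38 ≡ 23. → (4, 23)
4Q: (4, 23) + (1, 65). λ = (65 - 23)/(1 - 4) ≡ 42/68 mod 71. 68⁻¹ ≡ 47 (mod 71), so λ ≡ 57.
  x = λ² - 4 - 1 = 3249 - 5 ≡ 49; y = λ·(4 - 49) - 23 ≡ 39. → (49, 39)
5Q: (49, 39) + (1, 65). λ = (65 - 39)/(1 - 49) ≡ 26/23 mod 71. 23⁻¹ ≡ 34 (mod 71), so λ ≡ 32.
  x = λ² - 49 - 1 = 1024 - 50 ≡ 51; y = λ·(49 - 51) - 39 ≡ 39. → (51, 39)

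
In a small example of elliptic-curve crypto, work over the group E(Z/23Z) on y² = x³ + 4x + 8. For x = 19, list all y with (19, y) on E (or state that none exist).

x³ + 4x + 8 = 6943 ≡ 20 (mod 23).
20 is a non-residue mod 23; no y exists.

none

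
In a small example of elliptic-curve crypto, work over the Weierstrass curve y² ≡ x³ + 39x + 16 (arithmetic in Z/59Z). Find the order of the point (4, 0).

2

2P: (4, 0) + (4, 0): same x and y₁ ≡ -y₂, so the sum is 𝒪.
2P = 𝒪, so the order is 2.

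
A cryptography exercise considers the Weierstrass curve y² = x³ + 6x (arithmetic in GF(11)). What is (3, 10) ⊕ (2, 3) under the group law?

(0, 0)

(3, 10) + (2, 3). λ = (3 - 10)/(2 - 3) ≡ 4/10 mod 11. 10⁻¹ ≡ 10 (mod 11) since 10·10 = 100 ≡ 1, so λ ≡ 7.
  x = λ² - 3 - 2 = 49 - 5 ≡ 0; y = λ·(3 - 0) - 10 ≡ 0. → (0, 0)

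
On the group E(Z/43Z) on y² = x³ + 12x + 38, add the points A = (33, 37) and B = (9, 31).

(36, 16)

(33, 37) + (9, 31). λ = (31 - 37)/(9 - 33) ≡ 37/19 mod 43. 19⁻¹ ≡ 34 (mod 43), so λ ≡ 11.
  x = λ² - 33 - 9 = 121 - 42 ≡ 36; y = λ·(33 - 36) - 37 ≡ 16. → (36, 16)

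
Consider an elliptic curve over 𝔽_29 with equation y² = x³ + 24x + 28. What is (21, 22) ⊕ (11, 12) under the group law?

(21, 22) + (11, 12). λ = (12 - 22)/(11 - 21) ≡ 19/19 mod 29. 19⁻¹ ≡ 26 (mod 29) since 19·26 = 494 ≡ 1, so λ ≡ 1.
  x = λ² - 21 - 11 = 1 - 32 ≡ 27; y = λ·(21 - 27) - 22 ≡ 1. → (27, 1)

(27, 1)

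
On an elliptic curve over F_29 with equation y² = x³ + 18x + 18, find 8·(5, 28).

Write Q = (5, 28).
Double-and-add on 8 = (1000)₂. Start with Q = (5, 28) for the leading 1-bit.
double: tangent at (5, 28): λ = (3·5² + 18)/(2·28) ≡ 6/27. 27⁻¹ ≡ 14 (mod 29) since 27·14 = 378 ≡ 1, so λ ≡ 6·14 ≡ 26.
  x = λ² - 5 - 5 = 676 - 10 ≡ 28; y = λ·(5 - 28) - 28 ≡ 12. → (28, 12)
double: tangent at (28, 12): λ = (3·28² + 18)/(2·12) ≡ 21/24. 24⁻¹ ≡ 23 (mod 29), so λ ≡ 21·23 ≡ 19.
  x = λ² - 28 - 28 = 361 - 56 ≡ 15; y = λ·(28 - 15) - 12 ≡ 3. → (15, 3)
double: tangent at (15, 3): λ = (3·15² + 18)/(2·3) ≡ 26/6. 6⁻¹ ≡ 5 (mod 29) since 6·5 = 30 ≡ 1, so λ ≡ 26·5 ≡ 14.
  x = λ² - 15 - 15 = 196 - 30 ≡ 21; y = λ·(15 - 21) - 3 ≡ 0. → (21, 0)

(21, 0)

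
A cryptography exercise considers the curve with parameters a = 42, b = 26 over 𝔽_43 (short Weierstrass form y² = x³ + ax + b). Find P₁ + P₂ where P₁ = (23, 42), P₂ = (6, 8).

(23, 42) + (6, 8). λ = (8 - 42)/(6 - 23) ≡ 9/26 mod 43. 26⁻¹ ≡ 5 (mod 43), so λ ≡ 2.
  x = λ² - 23 - 6 = 4 - 29 ≡ 18; y = λ·(23 - 18) - 42 ≡ 11. → (18, 11)

(18, 11)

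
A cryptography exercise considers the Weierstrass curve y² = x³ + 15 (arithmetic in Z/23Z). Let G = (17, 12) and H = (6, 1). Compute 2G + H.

(11, 14)

First 2G:
Repeated addition: build up to 2G.
2G: tangent at (17, 12): λ = (3·17² + 0)/(2·12) ≡ 16/1. 1⁻¹ ≡ 1 (mod 23), so λ ≡ 16·1 ≡ 16.
  x = λ² - 17 - 17 = 256 - 34 ≡ 15; y = λ·(17 - 15) - 12 ≡ 20. → (15, 20)
2G = (15, 20).
Finally 2G + H:
(15, 20) + (6, 1). λ = (1 - 20)/(6 - 15) ≡ 4/14 mod 23. 14⁻¹ ≡ 5 (mod 23), so λ ≡ 20.
  x = λ² - 15 - 6 = 400 - 21 ≡ 11; y = λ·(15 - 11) - 20 ≡ 14. → (11, 14)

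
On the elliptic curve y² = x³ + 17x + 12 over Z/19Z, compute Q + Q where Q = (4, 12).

tangent at (4, 12): λ = (3·4² + 17)/(2·12) ≡ 8/5. 5⁻¹ ≡ 4 (mod 19) since 5·4 = 20 ≡ 1, so λ ≡ 8·4 ≡ 13.
  x = λ² - 4 - 4 = 169 - 8 ≡ 9; y = λ·(4 - 9) - 12 ≡ 18. → (9, 18)

(9, 18)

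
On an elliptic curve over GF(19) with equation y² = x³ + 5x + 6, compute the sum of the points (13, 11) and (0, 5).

(7, 2)

(13, 11) + (0, 5). λ = (5 - 11)/(0 - 13) ≡ 13/6 mod 19. 6⁻¹ ≡ 16 (mod 19) since 6·16 = 96 ≡ 1, so λ ≡ 18.
  x = λ² - 13 - 0 = 324 - 13 ≡ 7; y = λ·(13 - 7) - 11 ≡ 2. → (7, 2)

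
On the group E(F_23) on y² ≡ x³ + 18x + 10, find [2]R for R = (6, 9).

(14, 4)

tangent at (6, 9): λ = (3·6² + 18)/(2·9) ≡ 11/18. 18⁻¹ ≡ 9 (mod 23) since 18·9 = 162 ≡ 1, so λ ≡ 11·9 ≡ 7.
  x = λ² - 6 - 6 = 49 - 12 ≡ 14; y = λ·(6 - 14) - 9 ≡ 4. → (14, 4)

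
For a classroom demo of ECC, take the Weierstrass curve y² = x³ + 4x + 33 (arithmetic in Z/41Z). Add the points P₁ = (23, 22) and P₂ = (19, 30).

(23, 22) + (19, 30). λ = (30 - 22)/(19 - 23) ≡ 8/37 mod 41. 37⁻¹ ≡ 10 (mod 41), so λ ≡ 39.
  x = λ² - 23 - 19 = 1521 - 42 ≡ 3; y = λ·(23 - 3) - 22 ≡ 20. → (3, 20)

(3, 20)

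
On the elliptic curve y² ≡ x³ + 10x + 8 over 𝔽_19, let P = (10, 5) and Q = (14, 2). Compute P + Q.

(11, 10)

(10, 5) + (14, 2). λ = (2 - 5)/(14 - 10) ≡ 16/4 mod 19. 4⁻¹ ≡ 5 (mod 19) since 4·5 = 20 ≡ 1, so λ ≡ 4.
  x = λ² - 10 - 14 = 16 - 24 ≡ 11; y = λ·(10 - 11) - 5 ≡ 10. → (11, 10)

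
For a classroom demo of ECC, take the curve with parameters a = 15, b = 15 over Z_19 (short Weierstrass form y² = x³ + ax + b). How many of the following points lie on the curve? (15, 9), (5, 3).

1

(15, 9): 9² ≡ 5, rhs ≡ 5 → on.
(5, 3): 3² ≡ 9, rhs ≡ 6 → off.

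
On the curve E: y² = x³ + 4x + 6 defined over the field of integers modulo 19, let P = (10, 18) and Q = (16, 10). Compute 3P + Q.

First 3P:
Repeated addition: build up to 3P.
2P: tangent at (10, 18): λ = (3·10² + 4)/(2·18) ≡ 0/17. 17⁻¹ ≡ 9 (mod 19), so λ ≡ 0·9 ≡ 0.
  x = λ² - 10 - 10 = 0 - 20 ≡ 18; y = λ·(10 - 18) - 18 ≡ 1. → (18, 1)
3P: (18, 1) + (10, 18). λ = (18 - 1)/(10 - 18) ≡ 17/11 mod 19. 11⁻¹ ≡ 7 (mod 19) since 11·7 = 77 ≡ 1, so λ ≡ 5.
  x = λ² - 18 - 10 = 25 - 28 ≡ 16; y = λ·(18 - 16) - 1 ≡ 9. → (16, 9)
3P = (16, 9).
Finally 3P + Q:
(16, 9) + (16, 10): same x and y₁ ≡ -y₂, so the sum is 𝒪.

O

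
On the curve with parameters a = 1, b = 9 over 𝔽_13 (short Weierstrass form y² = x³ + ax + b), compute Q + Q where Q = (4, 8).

(6, 7)

tangent at (4, 8): λ = (3·4² + 1)/(2·8) ≡ 10/3. 3⁻¹ ≡ 9 (mod 13) since 3·9 = 27 ≡ 1, so λ ≡ 10·9 ≡ 12.
  x = λ² - 4 - 4 = 144 - 8 ≡ 6; y = λ·(4 - 6) - 8 ≡ 7. → (6, 7)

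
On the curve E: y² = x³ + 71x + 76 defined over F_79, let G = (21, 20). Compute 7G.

(14, 41)

Double-and-add on 7 = (111)₂. Start with G = (21, 20) for the leading 1-bit.
double: tangent at (21, 20): λ = (3·21² + 71)/(2·20) ≡ 51/40. 40⁻¹ ≡ 2 (mod 79), so λ ≡ 51·2 ≡ 23.
  x = λ² - 21 - 21 = 529 - 42 ≡ 13; y = λ·(21 - 13) - 20 ≡ 6. → (13, 6)
add G: (13, 6) + (21, 20). λ = (20 - 6)/(21 - 13) ≡ 14/8 mod 79. 8⁻¹ ≡ 10 (mod 79), so λ ≡ 61.
  x = λ² - 13 - 21 = 3721 - 34 ≡ 53; y = λ·(13 - 53) - 6 ≡ 3. → (53, 3)
double: tangent at (53, 3): λ = (3·53² + 71)/(2·3) ≡ 45/6. 6⁻¹ ≡ 66 (mod 79), so λ ≡ 45·66 ≡ 47.
  x = λ² - 53 - 53 = 2209 - 106 ≡ 49; y = λ·(53 - 49) - 3 ≡ 27. → (49, 27)
add G: (49, 27) + (21, 20). λ = (20 - 27)/(21 - 49) ≡ 72/51 mod 79. 51⁻¹ ≡ 31 (mod 79), so λ ≡ 20.
  x = λ² - 49 - 21 = 400 - 70 ≡ 14; y = λ·(49 - 14) - 27 ≡ 41. → (14, 41)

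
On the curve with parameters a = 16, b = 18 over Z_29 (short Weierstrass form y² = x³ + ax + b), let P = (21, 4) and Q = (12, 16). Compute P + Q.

(1, 8)

(21, 4) + (12, 16). λ = (16 - 4)/(12 - 21) ≡ 12/20 mod 29. 20⁻¹ ≡ 16 (mod 29), so λ ≡ 18.
  x = λ² - 21 - 12 = 324 - 33 ≡ 1; y = λ·(21 - 1) - 4 ≡ 8. → (1, 8)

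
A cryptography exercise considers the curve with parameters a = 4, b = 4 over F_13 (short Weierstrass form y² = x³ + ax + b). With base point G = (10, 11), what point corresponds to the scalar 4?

Double-and-add on 4 = (100)₂. Start with G = (10, 11) for the leading 1-bit.
double: tangent at (10, 11): λ = (3·10² + 4)/(2·11) ≡ 5/9. 9⁻¹ ≡ 3 (mod 13), so λ ≡ 5·3 ≡ 2.
  x = λ² - 10 - 10 = 4 - 20 ≡ 10; y = λ·(10 - 10) - 11 ≡ 2. → (10, 2)
double: tangent at (10, 2): λ = (3·10² + 4)/(2·2) ≡ 5/4. 4⁻¹ ≡ 10 (mod 13), so λ ≡ 5·10 ≡ 11.
  x = λ² - 10 - 10 = 121 - 20 ≡ 10; y = λ·(10 - 10) - 2 ≡ 11. → (10, 11)

(10, 11)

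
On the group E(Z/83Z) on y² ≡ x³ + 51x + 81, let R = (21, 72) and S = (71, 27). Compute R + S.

(21, 72) + (71, 27). λ = (27 - 72)/(71 - 21) ≡ 38/50 mod 83. 50⁻¹ ≡ 5 (mod 83) since 50·5 = 250 ≡ 1, so λ ≡ 24.
  x = λ² - 21 - 71 = 576 - 92 ≡ 69; y = λ·(21 - 69) - 72 ≡ 21. → (69, 21)

(69, 21)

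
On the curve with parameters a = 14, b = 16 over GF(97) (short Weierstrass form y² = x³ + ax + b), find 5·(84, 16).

(45, 3)

Write P = (84, 16).
Repeated addition: build up to 5P.
2P: tangent at (84, 16): λ = (3·84² + 14)/(2·16) ≡ 36/32. 32⁻¹ ≡ 94 (mod 97), so λ ≡ 36·94 ≡ 86.
  x = λ² - 84 - 84 = 7396 - 168 ≡ 50; y = λ·(84 - 50) - 16 ≡ 95. → (50, 95)
3P: (50, 95) + (84, 16). λ = (16 - 95)/(84 - 50) ≡ 18/34 mod 97. 34⁻¹ ≡ 20 (mod 97) since 34·20 = 680 ≡ 1, so λ ≡ 69.
  x = λ² - 50 - 84 = 4761 - 134 ≡ 68; y = λ·(50 - 68) - 95 ≡ 21. → (68, 21)
4P: (68, 21) + (84, 16). λ = (16 - 21)/(84 - 68) ≡ 92/16 mod 97. 16⁻¹ ≡ 91 (mod 97) since 16·91 = 1456 ≡ 1, so λ ≡ 30.
  x = λ² - 68 - 84 = 900 - 152 ≡ 69; y = λ·(68 - 69) - 21 ≡ 46. → (69, 46)
5P: (69, 46) + (84, 16). λ = (16 - 46)/(84 - 69) ≡ 67/15 mod 97. 15⁻¹ ≡ 13 (mod 97), so λ ≡ 95.
  x = λ² - 69 - 84 = 9025 - 153 ≡ 45; y = λ·(69 - 45) - 46 ≡ 3. → (45, 3)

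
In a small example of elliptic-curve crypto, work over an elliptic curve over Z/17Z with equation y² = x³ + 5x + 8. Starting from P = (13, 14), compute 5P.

O

Repeated addition: build up to 5P.
2P: tangent at (13, 14): λ = (3·13² + 5)/(2·14) ≡ 2/11. 11⁻¹ ≡ 14 (mod 17) since 11·14 = 154 ≡ 1, so λ ≡ 2·14 ≡ 11.
  x = λ² - 13 - 13 = 121 - 26 ≡ 10; y = λ·(13 - 10) - 14 ≡ 2. → (10, 2)
3P: (10, 2) + (13, 14). λ = (14 - 2)/(13 - 10) ≡ 12/3 mod 17. 3⁻¹ ≡ 6 (mod 17), so λ ≡ 4.
  x = λ² - 10 - 13 = 16 - 23 ≡ 10; y = λ·(10 - 10) - 2 ≡ 15. → (10, 15)
4P: (10, 15) + (13, 14). λ = (14 - 15)/(13 - 10) ≡ 16/3 mod 17. 3⁻¹ ≡ 6 (mod 17), so λ ≡ 11.
  x = λ² - 10 - 13 = 121 - 23 ≡ 13; y = λ·(10 - 13) - 15 ≡ 3. → (13, 3)
5P: (13, 3) + (13, 14): same x and y₁ ≡ -y₂, so the sum is ∞.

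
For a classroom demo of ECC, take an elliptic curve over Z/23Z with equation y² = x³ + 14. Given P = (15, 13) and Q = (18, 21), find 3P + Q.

(15, 13)

First 3P:
Repeated addition: build up to 3P.
2P: tangent at (15, 13): λ = (3·15² + 0)/(2·13) ≡ 8/3. 3⁻¹ ≡ 8 (mod 23), so λ ≡ 8·8 ≡ 18.
  x = λ² - 15 - 15 = 324 - 30 ≡ 18; y = λ·(15 - 18) - 13 ≡ 2. → (18, 2)
3P: (18, 2) + (15, 13). λ = (13 - 2)/(15 - 18) ≡ 11/20 mod 23. 20⁻¹ ≡ 15 (mod 23), so λ ≡ 4.
  x = λ² - 18 - 15 = 16 - 33 ≡ 6; y = λ·(18 - 6) - 2 ≡ 0. → (6, 0)
3P = (6, 0).
Finally 3P + Q:
(6, 0) + (18, 21). λ = (21 - 0)/(18 - 6) ≡ 21/12 mod 23. 12⁻¹ ≡ 2 (mod 23) since 12·2 = 24 ≡ 1, so λ ≡ 19.
  x = λ² - 6 - 18 = 361 - 24 ≡ 15; y = λ·(6 - 15) - 0 ≡ 13. → (15, 13)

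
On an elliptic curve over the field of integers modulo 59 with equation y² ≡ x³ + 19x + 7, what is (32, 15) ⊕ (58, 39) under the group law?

(32, 15) + (58, 39). λ = (39 - 15)/(58 - 32) ≡ 24/26 mod 59. 26⁻¹ ≡ 25 (mod 59), so λ ≡ 10.
  x = λ² - 32 - 58 = 100 - 90 ≡ 10; y = λ·(32 - 10) - 15 ≡ 28. → (10, 28)

(10, 28)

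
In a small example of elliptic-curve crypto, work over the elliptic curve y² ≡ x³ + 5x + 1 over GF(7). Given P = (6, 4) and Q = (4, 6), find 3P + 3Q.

First 3P:
Repeated addition: build up to 3P.
2P: tangent at (6, 4): λ = (3·6² + 5)/(2·4) ≡ 1/1. 1⁻¹ ≡ 1 (mod 7), so λ ≡ 1·1 ≡ 1.
  x = λ² - 6 - 6 = 1 - 12 ≡ 3; y = λ·(6 - 3) - 4 ≡ 6. → (3, 6)
3P: (3, 6) + (6, 4). λ = (4 - 6)/(6 - 3) ≡ 5/3 mod 7. 3⁻¹ ≡ 5 (mod 7), so λ ≡ 4.
  x = λ² - 3 - 6 = 16 - 9 ≡ 0; y = λ·(3 - 0) - 6 ≡ 6. → (0, 6)
3P = (0, 6).
Next 3Q:
Repeated addition: build up to 3Q.
2Q: tangent at (4, 6): λ = (3·4² + 5)/(2·6) ≡ 4/5. 5⁻¹ ≡ 3 (mod 7) since 5·3 = 15 ≡ 1, so λ ≡ 4·3 ≡ 5.
  x = λ² - 4 - 4 = 25 - 8 ≡ 3; y = λ·(4 - 3) - 6 ≡ 6. → (3, 6)
3Q: (3, 6) + (4, 6). λ = (6 - 6)/(4 - 3) ≡ 0/1 mod 7. 1⁻¹ ≡ 1 (mod 7), so λ ≡ 0.
  x = λ² - 3 - 4 = 0 - 7 ≡ 0; y = λ·(3 - 0) - 6 ≡ 1. → (0, 1)
3Q = (0, 1).
Finally 3P + 3Q:
(0, 6) + (0, 1): same x and y₁ ≡ -y₂, so the sum is 𝒪.

O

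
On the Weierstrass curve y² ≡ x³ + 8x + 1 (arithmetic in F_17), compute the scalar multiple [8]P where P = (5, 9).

Repeated addition: build up to 8P.
2P: tangent at (5, 9): λ = (3·5² + 8)/(2·9) ≡ 15/1. 1⁻¹ ≡ 1 (mod 17), so λ ≡ 15·1 ≡ 15.
  x = λ² - 5 - 5 = 225 - 10 ≡ 11; y = λ·(5 - 11) - 9 ≡ 3. → (11, 3)
3P: (11, 3) + (5, 9). λ = (9 - 3)/(5 - 11) ≡ 6/11 mod 17. 11⁻¹ ≡ 14 (mod 17), so λ ≡ 16.
  x = λ² - 11 - 5 = 256 - 16 ≡ 2; y = λ·(11 - 2) - 3 ≡ 5. → (2, 5)
4P: (2, 5) + (5, 9). λ = (9 - 5)/(5 - 2) ≡ 4/3 mod 17. 3⁻¹ ≡ 6 (mod 17), so λ ≡ 7.
  x = λ² - 2 - 5 = 49 - 7 ≡ 8; y = λ·(2 - 8) - 5 ≡ 4. → (8, 4)
5P: (8, 4) + (5, 9). λ = (9 - 4)/(5 - 8) ≡ 5/14 mod 17. 14⁻¹ ≡ 11 (mod 17), so λ ≡ 4.
  x = λ² - 8 - 5 = 16 - 13 ≡ 3; y = λ·(8 - 3) - 4 ≡ 16. → (3, 16)
6P: (3, 16) + (5, 9). λ = (9 - 16)/(5 - 3) ≡ 10/2 mod 17. 2⁻¹ ≡ 9 (mod 17) since 2·9 = 18 ≡ 1, so λ ≡ 5.
  x = λ² - 3 - 5 = 25 - 8 ≡ 0; y = λ·(3 - 0) - 16 ≡ 16. → (0, 16)
7P: (0, 16) + (5, 9). λ = (9 - 16)/(5 - 0) ≡ 10/5 mod 17. 5⁻¹ ≡ 7 (mod 17) since 5·7 = 35 ≡ 1, so λ ≡ 2.
  x = λ² - 0 - 5 = 4 - 5 ≡ 16; y = λ·(0 - 16) - 16 ≡ 3. → (16, 3)
8P: (16, 3) + (5, 9). λ = (9 - 3)/(5 - 16) ≡ 6/6 mod 17. 6⁻¹ ≡ 3 (mod 17) since 6·3 = 18 ≡ 1, so λ ≡ 1.
  x = λ² - 16 - 5 = 1 - 21 ≡ 14; y = λ·(16 - 14) - 3 ≡ 16. → (14, 16)

(14, 16)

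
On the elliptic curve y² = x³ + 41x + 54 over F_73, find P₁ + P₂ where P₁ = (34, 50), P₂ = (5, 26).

(53, 40)

(34, 50) + (5, 26). λ = (26 - 50)/(5 - 34) ≡ 49/44 mod 73. 44⁻¹ ≡ 5 (mod 73) since 44·5 = 220 ≡ 1, so λ ≡ 26.
  x = λ² - 34 - 5 = 676 - 39 ≡ 53; y = λ·(34 - 53) - 50 ≡ 40. → (53, 40)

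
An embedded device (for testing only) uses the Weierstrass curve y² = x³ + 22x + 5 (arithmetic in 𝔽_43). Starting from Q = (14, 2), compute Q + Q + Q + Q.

Repeated addition: build up to 4Q.
2Q: tangent at (14, 2): λ = (3·14² + 22)/(2·2) ≡ 8/4. 4⁻¹ ≡ 11 (mod 43) since 4·11 = 44 ≡ 1, so λ ≡ 8·11 ≡ 2.
  x = λ² - 14 - 14 = 4 - 28 ≡ 19; y = λ·(14 - 19) - 2 ≡ 31. → (19, 31)
3Q: (19, 31) + (14, 2). λ = (2 - 31)/(14 - 19) ≡ 14/38 mod 43. 38⁻¹ ≡ 17 (mod 43) since 38·17 = 646 ≡ 1, so λ ≡ 23.
  x = λ² - 19 - 14 = 529 - 33 ≡ 23; y = λ·(19 - 23) - 31 ≡ 6. → (23, 6)
4Q: (23, 6) + (14, 2). λ = (2 - 6)/(14 - 23) ≡ 39/34 mod 43. 34⁻¹ ≡ 19 (mod 43) since 34·19 = 646 ≡ 1, so λ ≡ 10.
  x = λ² - 23 - 14 = 100 - 37 ≡ 20; y = λ·(23 - 20) - 6 ≡ 24. → (20, 24)

(20, 24)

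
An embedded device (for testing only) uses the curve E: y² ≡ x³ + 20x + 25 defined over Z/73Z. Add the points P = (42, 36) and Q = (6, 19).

(42, 36) + (6, 19). λ = (19 - 36)/(6 - 42) ≡ 56/37 mod 73. 37⁻¹ ≡ 2 (mod 73), so λ ≡ 39.
  x = λ² - 42 - 6 = 1521 - 48 ≡ 13; y = λ·(42 - 13) - 36 ≡ 0. → (13, 0)

(13, 0)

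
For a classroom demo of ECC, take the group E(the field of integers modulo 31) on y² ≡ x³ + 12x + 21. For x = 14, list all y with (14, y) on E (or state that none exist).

x³ + 12x + 21 = 2933 ≡ 19 (mod 31).
Square roots of 19 mod 31: 9 and 22 (since 9² = 81 ≡ 19).

9, 22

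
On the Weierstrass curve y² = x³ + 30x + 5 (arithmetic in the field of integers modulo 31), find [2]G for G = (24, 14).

tangent at (24, 14): λ = (3·24² + 30)/(2·14) ≡ 22/28. 28⁻¹ ≡ 10 (mod 31) since 28·10 = 280 ≡ 1, so λ ≡ 22·10 ≡ 3.
  x = λ² - 24 - 24 = 9 - 48 ≡ 23; y = λ·(24 - 23) - 14 ≡ 20. → (23, 20)

(23, 20)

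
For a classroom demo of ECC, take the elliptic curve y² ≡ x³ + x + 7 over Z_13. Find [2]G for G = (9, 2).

tangent at (9, 2): λ = (3·9² + 1)/(2·2) ≡ 10/4. 4⁻¹ ≡ 10 (mod 13) since 4·10 = 40 ≡ 1, so λ ≡ 10·10 ≡ 9.
  x = λ² - 9 - 9 = 81 - 18 ≡ 11; y = λ·(9 - 11) - 2 ≡ 6. → (11, 6)

(11, 6)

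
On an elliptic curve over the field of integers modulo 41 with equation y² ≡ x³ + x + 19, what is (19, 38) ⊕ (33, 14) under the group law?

(7, 0)

(19, 38) + (33, 14). λ = (14 - 38)/(33 - 19) ≡ 17/14 mod 41. 14⁻¹ ≡ 3 (mod 41), so λ ≡ 10.
  x = λ² - 19 - 33 = 100 - 52 ≡ 7; y = λ·(19 - 7) - 38 ≡ 0. → (7, 0)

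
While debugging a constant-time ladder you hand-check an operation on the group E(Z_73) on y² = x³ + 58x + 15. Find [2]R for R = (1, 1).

tangent at (1, 1): λ = (3·1² + 58)/(2·1) ≡ 61/2. 2⁻¹ ≡ 37 (mod 73), so λ ≡ 61·37 ≡ 67.
  x = λ² - 1 - 1 = 4489 - 2 ≡ 34; y = λ·(1 - 34) - 1 ≡ 51. → (34, 51)

(34, 51)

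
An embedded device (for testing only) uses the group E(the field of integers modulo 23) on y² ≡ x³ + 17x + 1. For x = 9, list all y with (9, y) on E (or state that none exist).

x³ + 17x + 1 = 883 ≡ 9 (mod 23).
Square roots of 9 mod 23: 3 and 20 (since 3² = 9 ≡ 9).

3, 20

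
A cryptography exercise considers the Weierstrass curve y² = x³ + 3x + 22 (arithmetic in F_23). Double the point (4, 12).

(17, 15)

tangent at (4, 12): λ = (3·4² + 3)/(2·12) ≡ 5/1. 1⁻¹ ≡ 1 (mod 23), so λ ≡ 5·1 ≡ 5.
  x = λ² - 4 - 4 = 25 - 8 ≡ 17; y = λ·(4 - 17) - 12 ≡ 15. → (17, 15)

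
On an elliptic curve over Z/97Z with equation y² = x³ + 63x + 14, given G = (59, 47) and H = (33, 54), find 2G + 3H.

First 2G:
Repeated addition: build up to 2G.
2G: tangent at (59, 47): λ = (3·59² + 63)/(2·47) ≡ 30/94. 94⁻¹ ≡ 32 (mod 97), so λ ≡ 30·32 ≡ 87.
  x = λ² - 59 - 59 = 7569 - 118 ≡ 79; y = λ·(59 - 79) - 47 ≡ 56. → (79, 56)
2G = (79, 56).
Next 3H:
Repeated addition: build up to 3H.
2H: tangent at (33, 54): λ = (3·33² + 63)/(2·54) ≡ 32/11. 11⁻¹ ≡ 53 (mod 97) since 11·53 = 583 ≡ 1, so λ ≡ 32·53 ≡ 47.
  x = λ² - 33 - 33 = 2209 - 66 ≡ 9; y = λ·(33 - 9) - 54 ≡ 7. → (9, 7)
3H: (9, 7) + (33, 54). λ = (54 - 7)/(33 - 9) ≡ 47/24 mod 97. 24⁻¹ ≡ 93 (mod 97) since 24·93 = 2232 ≡ 1, so λ ≡ 6.
  x = λ² - 9 - 33 = 36 - 42 ≡ 91; y = λ·(9 - 91) - 7 ≡ 83. → (91, 83)
3H = (91, 83).
Finally 2G + 3H:
(79, 56) + (91, 83). λ = (83 - 56)/(91 - 79) ≡ 27/12 mod 97. 12⁻¹ ≡ 89 (mod 97), so λ ≡ 75.
  x = λ² - 79 - 91 = 5625 - 170 ≡ 23; y = λ·(79 - 23) - 56 ≡ 70. → (23, 70)

(23, 70)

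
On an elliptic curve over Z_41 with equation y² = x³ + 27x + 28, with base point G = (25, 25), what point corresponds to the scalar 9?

(16, 28)

Double-and-add on 9 = (1001)₂. Start with G = (25, 25) for the leading 1-bit.
double: tangent at (25, 25): λ = (3·25² + 27)/(2·25) ≡ 16/9. 9⁻¹ ≡ 32 (mod 41), so λ ≡ 16·32 ≡ 20.
  x = λ² - 25 - 25 = 400 - 50 ≡ 22; y = λ·(25 - 22) - 25 ≡ 35. → (22, 35)
double: tangent at (22, 35): λ = (3·22² + 27)/(2·35) ≡ 3/29. 29⁻¹ ≡ 17 (mod 41) since 29·17 = 493 ≡ 1, so λ ≡ 3·17 ≡ 10.
  x = λ² - 22 - 22 = 100 - 44 ≡ 15; y = λ·(22 - 15) - 35 ≡ 35. → (15, 35)
double: tangent at (15, 35): λ = (3·15² + 27)/(2·35) ≡ 5/29. 29⁻¹ ≡ 17 (mod 41), so λ ≡ 5·17 ≡ 3.
  x = λ² - 15 - 15 = 9 - 30 ≡ 20; y = λ·(15 - 20) - 35 ≡ 32. → (20, 32)
add G: (20, 32) + (25, 25). λ = (25 - 32)/(25 - 20) ≡ 34/5 mod 41. 5⁻¹ ≡ 33 (mod 41) since 5·33 = 165 ≡ 1, so λ ≡ 15.
  x = λ² - 20 - 25 = 225 - 45 ≡ 16; y = λ·(20 - 16) - 32 ≡ 28. → (16, 28)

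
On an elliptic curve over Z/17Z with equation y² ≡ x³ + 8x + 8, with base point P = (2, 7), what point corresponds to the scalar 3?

Repeated addition: build up to 3P.
2P: tangent at (2, 7): λ = (3·2² + 8)/(2·7) ≡ 3/14. 14⁻¹ ≡ 11 (mod 17) since 14·11 = 154 ≡ 1, so λ ≡ 3·11 ≡ 16.
  x = λ² - 2 - 2 = 256 - 4 ≡ 14; y = λ·(2 - 14) - 7 ≡ 5. → (14, 5)
3P: (14, 5) + (2, 7). λ = (7 - 5)/(2 - 14) ≡ 2/5 mod 17. 5⁻¹ ≡ 7 (mod 17), so λ ≡ 14.
  x = λ² - 14 - 2 = 196 - 16 ≡ 10; y = λ·(14 - 10) - 5 ≡ 0. → (10, 0)

(10, 0)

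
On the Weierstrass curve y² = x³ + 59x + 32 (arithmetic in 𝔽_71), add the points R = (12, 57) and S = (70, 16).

(46, 16)

(12, 57) + (70, 16). λ = (16 - 57)/(70 - 12) ≡ 30/58 mod 71. 58⁻¹ ≡ 60 (mod 71) since 58·60 = 3480 ≡ 1, so λ ≡ 25.
  x = λ² - 12 - 70 = 625 - 82 ≡ 46; y = λ·(12 - 46) - 57 ≡ 16. → (46, 16)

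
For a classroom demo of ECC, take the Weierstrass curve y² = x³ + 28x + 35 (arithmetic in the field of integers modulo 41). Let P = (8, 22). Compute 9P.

Repeated addition: build up to 9P.
2P: tangent at (8, 22): λ = (3·8² + 28)/(2·22) ≡ 15/3. 3⁻¹ ≡ 14 (mod 41) since 3·14 = 42 ≡ 1, so λ ≡ 15·14 ≡ 5.
  x = λ² - 8 - 8 = 25 - 16 ≡ 9; y = λ·(8 - 9) - 22 ≡ 14. → (9, 14)
3P: (9, 14) + (8, 22). λ = (22 - 14)/(8 - 9) ≡ 8/40 mod 41. 40⁻¹ ≡ 40 (mod 41), so λ ≡ 33.
  x = λ² - 9 - 8 = 1089 - 17 ≡ 6; y = λ·(9 - 6) - 14 ≡ 3. → (6, 3)
4P: (6, 3) + (8, 22). λ = (22 - 3)/(8 - 6) ≡ 19/2 mod 41. 2⁻¹ ≡ 21 (mod 41) since 2·21 = 42 ≡ 1, so λ ≡ 30.
  x = λ² - 6 - 8 = 900 - 14 ≡ 25; y = λ·(6 - 25) - 3 ≡ 1. → (25, 1)
5P: (25, 1) + (8, 22). λ = (22 - 1)/(8 - 25) ≡ 21/24 mod 41. 24⁻¹ ≡ 12 (mod 41), so λ ≡ 6.
  x = λ² - 25 - 8 = 36 - 33 ≡ 3; y = λ·(25 - 3) - 1 ≡ 8. → (3, 8)
6P: (3, 8) + (8, 22). λ = (22 - 8)/(8 - 3) ≡ 14/5 mod 41. 5⁻¹ ≡ 33 (mod 41) since 5·33 = 165 ≡ 1, so λ ≡ 11.
  x = λ² - 3 - 8 = 121 - 11 ≡ 28; y = λ·(3 - 28) - 8 ≡ 4. → (28, 4)
7P: (28, 4) + (8, 22). λ = (22 - 4)/(8 - 28) ≡ 18/21 mod 41. 21⁻¹ ≡ 2 (mod 41) since 21·2 = 42 ≡ 1, so λ ≡ 36.
  x = λ² - 28 - 8 = 1296 - 36 ≡ 30; y = λ·(28 - 30) - 4 ≡ 6. → (30, 6)
8P: (30, 6) + (8, 22). λ = (22 - 6)/(8 - 30) ≡ 16/19 mod 41. 19⁻¹ ≡ 13 (mod 41), so λ ≡ 3.
  x = λ² - 30 - 8 = 9 - 38 ≡ 12; y = λ·(30 - 12) - 6 ≡ 7. → (12, 7)
9P: (12, 7) + (8, 22). λ = (22 - 7)/(8 - 12) ≡ 15/37 mod 41. 37⁻¹ ≡ 10 (mod 41), so λ ≡ 27.
  x = λ² - 12 - 8 = 729 - 20 ≡ 12; y = λ·(12 - 12) - 7 ≡ 34. → (12, 34)

(12, 34)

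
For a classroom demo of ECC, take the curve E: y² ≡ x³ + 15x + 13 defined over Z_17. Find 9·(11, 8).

O

Write P = (11, 8).
Repeated addition: build up to 9P.
2P: tangent at (11, 8): λ = (3·11² + 15)/(2·8) ≡ 4/16. 16⁻¹ ≡ 16 (mod 17), so λ ≡ 4·16 ≡ 13.
  x = λ² - 11 - 11 = 169 - 22 ≡ 11; y = λ·(11 - 11) - 8 ≡ 9. → (11, 9)
3P: (11, 9) + (11, 8): same x and y₁ ≡ -y₂, so the sum is O.
4P: O + (11, 8) = (11, 8) (identity).
5P: tangent at (11, 8): λ = (3·11² + 15)/(2·8) ≡ 4/16. 16⁻¹ ≡ 16 (mod 17), so λ ≡ 4·16 ≡ 13.
  x = λ² - 11 - 11 = 169 - 22 ≡ 11; y = λ·(11 - 11) - 8 ≡ 9. → (11, 9)
6P: (11, 9) + (11, 8): same x and y₁ ≡ -y₂, so the sum is O.
7P: O + (11, 8) = (11, 8) (identity).
8P: tangent at (11, 8): λ = (3·11² + 15)/(2·8) ≡ 4/16. 16⁻¹ ≡ 16 (mod 17), so λ ≡ 4·16 ≡ 13.
  x = λ² - 11 - 11 = 169 - 22 ≡ 11; y = λ·(11 - 11) - 8 ≡ 9. → (11, 9)
9P: (11, 9) + (11, 8): same x and y₁ ≡ -y₂, so the sum is O.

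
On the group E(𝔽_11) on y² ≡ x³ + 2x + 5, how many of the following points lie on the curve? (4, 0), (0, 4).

(4, 0): 0² ≡ 0, rhs ≡ 0 → on.
(0, 4): 4² ≡ 5, rhs ≡ 5 → on.

2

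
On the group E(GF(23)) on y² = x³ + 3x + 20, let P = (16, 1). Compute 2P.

(4, 2)

tangent at (16, 1): λ = (3·16² + 3)/(2·1) ≡ 12/2. 2⁻¹ ≡ 12 (mod 23) since 2·12 = 24 ≡ 1, so λ ≡ 12·12 ≡ 6.
  x = λ² - 16 - 16 = 36 - 32 ≡ 4; y = λ·(16 - 4) - 1 ≡ 2. → (4, 2)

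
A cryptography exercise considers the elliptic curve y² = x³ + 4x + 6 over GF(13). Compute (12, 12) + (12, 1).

O

The two points share x = 12 and their y-coordinates satisfy 12 + 1 ≡ 0 (mod 13), so they are inverses. Their sum is O.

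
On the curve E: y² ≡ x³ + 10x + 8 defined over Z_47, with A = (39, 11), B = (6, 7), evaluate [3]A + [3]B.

First 3A:
Repeated addition: build up to 3A.
2A: tangent at (39, 11): λ = (3·39² + 10)/(2·11) ≡ 14/22. 22⁻¹ ≡ 15 (mod 47), so λ ≡ 14·15 ≡ 22.
  x = λ² - 39 - 39 = 484 - 78 ≡ 30; y = λ·(39 - 30) - 11 ≡ 46. → (30, 46)
3A: (30, 46) + (39, 11). λ = (11 - 46)/(39 - 30) ≡ 12/9 mod 47. 9⁻¹ ≡ 21 (mod 47), so λ ≡ 17.
  x = λ² - 30 - 39 = 289 - 69 ≡ 32; y = λ·(30 - 32) - 46 ≡ 14. → (32, 14)
3A = (32, 14).
Next 3B:
Repeated addition: build up to 3B.
2B: tangent at (6, 7): λ = (3·6² + 10)/(2·7) ≡ 24/14. 14⁻¹ ≡ 37 (mod 47), so λ ≡ 24·37 ≡ 42.
  x = λ² - 6 - 6 = 1764 - 12 ≡ 13; y = λ·(6 - 13) - 7 ≡ 28. → (13, 28)
3B: (13, 28) + (6, 7). λ = (7 - 28)/(6 - 13) ≡ 26/40 mod 47. 40⁻¹ ≡ 20 (mod 47) since 40·20 = 800 ≡ 1, so λ ≡ 3.
  x = λ² - 13 - 6 = 9 - 19 ≡ 37; y = λ·(13 - 37) - 28 ≡ 41. → (37, 41)
3B = (37, 41).
Finally 3A + 3B:
(32, 14) + (37, 41). λ = (41 - 14)/(37 - 32) ≡ 27/5 mod 47. 5⁻¹ ≡ 19 (mod 47), so λ ≡ 43.
  x = λ² - 32 - 37 = 1849 - 69 ≡ 41; y = λ·(32 - 41) - 14 ≡ 22. → (41, 22)

(41, 22)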